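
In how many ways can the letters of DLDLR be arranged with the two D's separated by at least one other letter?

Total arrangements of DLDLR: 5!/(2!·2!) = 30.
If the two D's are adjacent, glue them into one block, leaving 4 items to arrange: (4)!/(2!) = 12 ways.
Hence 30 − 12 = 18.

18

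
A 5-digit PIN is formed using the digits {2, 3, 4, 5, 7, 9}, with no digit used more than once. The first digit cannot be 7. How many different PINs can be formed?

600

The first digit has 6−1 = 5 choices (anything except 7).
The remaining 4 digits are filled from the other 5 symbols without repetition: 5 × 4 × 3 × 2 = 120.
Total: 5 × 120 = 600.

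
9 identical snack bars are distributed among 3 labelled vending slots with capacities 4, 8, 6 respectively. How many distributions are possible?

33

By stars and bars, unrestricted non-negative solutions to x_1+…+x_3 = 9 number C(9+2,2) = 55.
Subtract solutions that violate a single cap (substitute x_i' = x_i − (cap_i+1)): x_1 ≥ 5 gives C(6,2) = 15; x_2 ≥ 9 gives C(2,2) = 1; x_3 ≥ 7 gives C(4,2) = 6. Together 22.
No two caps can be exceeded simultaneously, so the pair terms are all 0.
By inclusion–exclusion the count is 55 − 22 + 0 = 33.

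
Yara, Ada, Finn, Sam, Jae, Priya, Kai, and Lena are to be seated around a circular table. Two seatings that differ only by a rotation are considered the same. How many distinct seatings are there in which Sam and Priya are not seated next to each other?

3600

All circular seatings of 8 people number (7)! = 5040.
Seatings with Sam beside Priya: treat them as a block with 2 internal orders, giving 2 × (6)! = 1440.
Subtracting, 5040 − 1440 = 3600.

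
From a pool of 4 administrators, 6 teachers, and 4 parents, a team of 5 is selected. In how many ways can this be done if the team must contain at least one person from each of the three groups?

Total 5-person selections from all 14: C(14,5) = 2002.
Subtract selections that omit an entire group: no administrators → C(10,5) = 252; no teachers → C(8,5) = 56; no parents → C(10,5) = 252.
Add back selections omitting two groups (i.e. drawn from a single group): C(4,5) + C(6,5) + C(4,5) = 6.
By inclusion–exclusion: 2002 − 560 + 6 = 1448.

1448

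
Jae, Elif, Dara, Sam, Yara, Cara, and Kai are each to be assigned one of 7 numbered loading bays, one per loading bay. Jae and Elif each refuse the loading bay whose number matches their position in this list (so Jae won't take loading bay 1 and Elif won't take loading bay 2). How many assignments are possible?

Let Aᵢ (for i ∈ {1, 2}) be the placements that put person i in their forbidden loading bay. Any j of these fix j positions, leaving (7−j)! ways to fill the rest, and there are C(2,j) ways to pick which j.
By inclusion–exclusion, the number of valid placements is Σ_{j=0}^{2} (−1)^j C(2,j)·(7−j)!.
Computing: 5040 − 1440 + 120 = 3720.

3720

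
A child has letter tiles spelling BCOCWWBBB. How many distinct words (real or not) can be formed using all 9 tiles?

Letter multiplicities in BCOCWWBBB: B×4, C×2, O×1, W×2.
So there are 9! / (4!·2!·2!) = 3780 distinguishable arrangements.

3780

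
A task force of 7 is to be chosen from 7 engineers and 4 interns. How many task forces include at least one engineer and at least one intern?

With no constraint there are C(11,7) = 330 possible selections.
Subtract selections that omit an entire group: no engineers → C(4,7) = 0; no interns → C(7,7) = 1.
Both groups omitted at once is impossible, so 330 − 1 = 329.

329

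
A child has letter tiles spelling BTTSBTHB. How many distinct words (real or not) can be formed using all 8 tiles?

Letter multiplicities in BTTSBTHB: B×3, H×1, S×1, T×3.
So there are 8! / (3!·3!) = 1120 distinguishable arrangements.

1120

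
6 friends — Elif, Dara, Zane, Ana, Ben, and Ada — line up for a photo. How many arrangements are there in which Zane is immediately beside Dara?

Treat {Zane, Dara} as a single unit. There are 5 units to order, and the pair itself can be ordered 2 ways.
That gives 2 × 5! = 2 × 120 = 240.

240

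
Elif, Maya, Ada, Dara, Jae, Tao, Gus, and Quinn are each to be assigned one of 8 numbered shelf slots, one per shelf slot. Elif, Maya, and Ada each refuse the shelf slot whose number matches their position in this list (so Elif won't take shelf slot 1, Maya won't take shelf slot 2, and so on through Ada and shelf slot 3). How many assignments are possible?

27240

Let Aᵢ (for i ∈ {1, 2, 3}) be the placements that put person i in their forbidden shelf slot. Any j of these fix j positions, leaving (8−j)! ways to fill the rest, and there are C(3,j) ways to pick which j.
By inclusion–exclusion, the number of valid placements is Σ_{j=0}^{3} (−1)^j C(3,j)·(8−j)!.
Computing: 40320 − 15120 + 2160 − 120 = 27240.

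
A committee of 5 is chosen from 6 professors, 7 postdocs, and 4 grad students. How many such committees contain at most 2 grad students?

5863

Split by how many grad students are chosen (0 through 2).
Sum: C(4,0)·C(13,5) + C(4,1)·C(13,4) + C(4,2)·C(13,3) = 1287 + 2860 + 1716 = 5863.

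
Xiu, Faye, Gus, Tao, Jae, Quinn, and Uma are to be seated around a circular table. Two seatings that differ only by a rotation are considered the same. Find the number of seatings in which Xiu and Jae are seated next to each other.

Glue Xiu and Jae into a block (2 internal orders). Seating 6 units around a circle gives (5)! arrangements.
So 2 × (5)! = 2 × 120 = 240.

240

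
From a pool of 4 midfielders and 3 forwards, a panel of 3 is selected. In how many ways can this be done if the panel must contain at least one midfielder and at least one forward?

With no constraint there are C(7,3) = 35 possible selections.
Subtract selections that omit an entire group: no midfielders → C(3,3) = 1; no forwards → C(4,3) = 4.
Both groups omitted at once is impossible, so 35 − 5 = 30.

30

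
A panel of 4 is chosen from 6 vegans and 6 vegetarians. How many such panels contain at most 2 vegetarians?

Split by how many vegetarians are chosen (0 through 2).
Sum: C(6,0)·C(6,4) + C(6,1)·C(6,3) + C(6,2)·C(6,2) = 15 + 120 + 225 = 360.

360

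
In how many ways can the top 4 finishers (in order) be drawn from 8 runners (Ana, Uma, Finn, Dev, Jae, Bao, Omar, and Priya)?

This is an ordered selection of 4 from 8: P(8,4).
That gives 8 × 7 × 6 × 5 = 1680.

1680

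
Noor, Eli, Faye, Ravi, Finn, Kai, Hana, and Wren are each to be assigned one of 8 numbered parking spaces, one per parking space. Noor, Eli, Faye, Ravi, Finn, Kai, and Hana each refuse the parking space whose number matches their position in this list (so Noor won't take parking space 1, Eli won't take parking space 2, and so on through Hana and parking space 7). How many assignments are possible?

Let Aᵢ (for 1 ≤ i ≤ 7) be the placements that put person i in their forbidden parking space. Any j of these fix j positions, leaving (8−j)! ways to fill the rest, and there are C(7,j) ways to pick which j.
By inclusion–exclusion, the number of valid placements is Σ_{j=0}^{7} (−1)^j C(7,j)·(8−j)!.
Computing: 40320 − 35280 + 15120 − 4200 + 840 − 126 + 14 − 1 = 16687.

16687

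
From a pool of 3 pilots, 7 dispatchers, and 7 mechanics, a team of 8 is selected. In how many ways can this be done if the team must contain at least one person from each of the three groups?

21217

With no constraint there are C(17,8) = 24310 possible selections.
Subtract selections that omit an entire group: no pilots → C(14,8) = 3003; no dispatchers → C(10,8) = 45; no mechanics → C(10,8) = 45.
Add back selections omitting two groups (i.e. drawn from a single group): C(3,8) + C(7,8) + C(7,8) = 0.
By inclusion–exclusion: 24310 − 3093 + 0 = 21217.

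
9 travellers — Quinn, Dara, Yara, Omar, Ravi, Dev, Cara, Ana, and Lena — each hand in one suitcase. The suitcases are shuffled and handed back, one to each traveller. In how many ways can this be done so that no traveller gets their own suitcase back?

This is the derangement count D_9: permutations of 9 items with no fixed point.
By inclusion–exclusion this is Σ_{j=0}^{9} (−1)^j C(9,j)·(9−j)!.
Computing: 362880 − 362880 + 181440 − 60480 + 15120 − 3024 + 504 − 72 + 9 − 1 = 133496.

133496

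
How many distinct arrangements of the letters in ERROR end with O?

4

With the last slot taken by O, it remains to arrange the other 4 letters (ERRR).
Those 4 letters have R appearing 3 times, giving (4)!/(3!) = 4.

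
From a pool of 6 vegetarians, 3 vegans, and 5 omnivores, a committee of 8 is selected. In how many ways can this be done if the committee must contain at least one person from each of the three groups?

Unrestricted: C(14,8) = 3003 ways to pick any 8 of the 14.
Subtract selections that omit an entire group: no vegetarians → C(8,8) = 1; no vegans → C(11,8) = 165; no omnivores → C(9,8) = 9.
Add back selections omitting two groups (i.e. drawn from a single group): C(6,8) + C(3,8) + C(5,8) = 0.
By inclusion–exclusion: 3003 − 175 + 0 = 2828.

2828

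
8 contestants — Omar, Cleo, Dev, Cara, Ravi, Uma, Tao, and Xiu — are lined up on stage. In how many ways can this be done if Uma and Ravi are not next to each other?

There are 8! = 40320 arrangements in all. If Uma and Ravi are adjacent, merging them into one block gives 2·(7)! = 10080 arrangements.
So 40320 − 10080 = 30240 arrangements keep them apart.

30240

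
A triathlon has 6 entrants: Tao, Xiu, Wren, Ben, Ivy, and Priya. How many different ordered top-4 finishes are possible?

This is an ordered selection of 4 from 6: P(6,4).
That gives 6 × 5 × 4 × 3 = 360.

360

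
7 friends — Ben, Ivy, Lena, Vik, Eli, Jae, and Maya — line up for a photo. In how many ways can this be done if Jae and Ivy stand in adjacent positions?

Treat {Jae, Ivy} as a single unit. There are 6 units to order, and the pair itself can be ordered 2 ways.
That gives 2 × 6! = 2 × 720 = 1440.

1440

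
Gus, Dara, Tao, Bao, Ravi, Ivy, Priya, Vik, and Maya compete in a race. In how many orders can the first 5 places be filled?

15120

This is an ordered selection of 5 from 9: P(9,5).
That gives 9 × 8 × 7 × 6 × 5 = 15120.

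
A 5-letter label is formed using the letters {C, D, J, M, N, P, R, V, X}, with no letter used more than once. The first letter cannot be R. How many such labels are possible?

The first letter has 9−1 = 8 choices (anything except R).
The remaining 4 letters are filled from the other 8 symbols without repetition: 8 × 7 × 6 × 5 = 1680.
Total: 8 × 1680 = 13440.

13440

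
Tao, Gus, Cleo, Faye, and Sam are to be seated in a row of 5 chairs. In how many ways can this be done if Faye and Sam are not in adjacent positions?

Of the 5! = 120 arrangements, those with Faye and Sam adjacent number 2 × 4! = 48 (treat the pair as a block with 2 internal orders).
So 120 − 48 = 72 arrangements keep them apart.

72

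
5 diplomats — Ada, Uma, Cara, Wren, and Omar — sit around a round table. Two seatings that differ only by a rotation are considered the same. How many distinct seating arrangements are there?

Around a circle, 5 distinct people have 5!/5 = (4)! = 24 rotationally distinct seatings.

24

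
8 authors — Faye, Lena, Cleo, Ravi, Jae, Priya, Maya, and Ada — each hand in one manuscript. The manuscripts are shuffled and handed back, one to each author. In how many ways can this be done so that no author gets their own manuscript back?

This is the derangement count D_8: permutations of 8 items with no fixed point.
By inclusion–exclusion this is Σ_{j=0}^{8} (−1)^j C(8,j)·(8−j)!.
Computing: 40320 − 40320 + 20160 − 6720 + 1680 − 336 + 56 − 8 + 1 = 14833.

14833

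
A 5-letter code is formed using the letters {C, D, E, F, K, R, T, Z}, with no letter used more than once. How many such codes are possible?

With no repetition, fill the 5 letters in order: 8 choices, then 7, down to 4.
8 × 7 × 6 × 5 × 4 = 6720.

6720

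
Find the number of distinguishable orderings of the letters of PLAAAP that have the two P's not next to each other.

40

There are 6!/(3!·2!) = 60 arrangements of PLAAAP in total.
If the two P's are adjacent, glue them into one block, leaving 5 items to arrange: (5)!/(3!) = 20 ways.
Subtracting, 60 − 20 = 40 arrangements keep the P's apart.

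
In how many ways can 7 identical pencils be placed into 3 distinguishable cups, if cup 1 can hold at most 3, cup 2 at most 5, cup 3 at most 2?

Ignoring the caps, the number of non-negative solutions to x_1+…+x_3 = 7 is C(9,2) = 36.
Subtract solutions that violate a single cap (substitute x_i' = x_i − (cap_i+1)): x_1 ≥ 4 gives C(5,2) = 10; x_2 ≥ 6 gives C(3,2) = 3; x_3 ≥ 3 gives C(6,2) = 15. Together 28.
Add back pairs where two caps are both exceeded: 0 + 1 + 0 = 1.
By inclusion–exclusion the count is 36 − 28 + 1 = 9.

9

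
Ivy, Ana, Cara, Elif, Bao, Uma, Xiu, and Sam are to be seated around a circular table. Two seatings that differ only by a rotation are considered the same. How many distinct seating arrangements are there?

5040

Around a circle, 8 distinct people have 8!/8 = (7)! = 5040 rotationally distinct seatings.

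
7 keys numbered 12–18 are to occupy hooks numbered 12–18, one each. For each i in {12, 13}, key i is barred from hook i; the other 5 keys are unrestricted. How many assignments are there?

3720

Let Aᵢ (for i ∈ {12, 13}) be the placements that put key i in its forbidden hook. Any j of these fix j positions, leaving (7−j)! ways to fill the rest, and there are C(2,j) ways to pick which j.
By inclusion–exclusion, the number of valid placements is Σ_{j=0}^{2} (−1)^j C(2,j)·(7−j)!.
Computing: 5040 − 1440 + 120 = 3720.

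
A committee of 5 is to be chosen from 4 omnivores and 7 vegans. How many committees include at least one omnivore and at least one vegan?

441

With no constraint there are C(11,5) = 462 possible selections.
Subtract selections that omit an entire group: no omnivores → C(7,5) = 21; no vegans → C(4,5) = 0.
Both groups omitted at once is impossible, so 462 − 21 = 441.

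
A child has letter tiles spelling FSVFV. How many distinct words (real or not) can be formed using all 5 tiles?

30

FSVFV has 5 letters with F appearing twice and V appearing twice.
Dividing 5! = 120 by 2!·2! = 4 for the repeated letters gives 30.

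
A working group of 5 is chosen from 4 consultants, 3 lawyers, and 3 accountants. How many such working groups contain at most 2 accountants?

231

Split by how many accountants are chosen (0 through 2).
Sum: C(3,0)·C(7,5) + C(3,1)·C(7,4) + C(3,2)·C(7,3) = 21 + 105 + 105 = 231.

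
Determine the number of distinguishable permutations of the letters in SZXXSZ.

90

The 6 letters of SZXXSZ have repeats: S appearing twice, X appearing twice, and Z appearing twice.
The number of distinct arrangements is 6!/(2!·2!·2!) = 720/8 = 90.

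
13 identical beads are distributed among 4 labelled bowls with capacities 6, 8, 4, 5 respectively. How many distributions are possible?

171

By stars and bars, unrestricted non-negative solutions to x_1+…+x_4 = 13 number C(13+3,3) = 560.
Subtract solutions that violate a single cap (substitute x_i' = x_i − (cap_i+1)): x_1 ≥ 7 gives C(9,3) = 84; x_2 ≥ 9 gives C(7,3) = 35; x_3 ≥ 5 gives C(11,3) = 165; x_4 ≥ 6 gives C(10,3) = 120. Together 404.
Add back pairs where two caps are both exceeded: 0 + 4 + 1 + 0 + 0 + 10 = 15.
By inclusion–exclusion the count is 560 − 404 + 15 = 171.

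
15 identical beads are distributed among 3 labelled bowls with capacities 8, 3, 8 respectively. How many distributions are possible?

Ignoring the caps, the number of non-negative solutions to x_1+…+x_3 = 15 is C(17,2) = 136.
Subtract solutions that violate a single cap (substitute x_i' = x_i − (cap_i+1)): x_1 ≥ 9 gives C(8,2) = 28; x_2 ≥ 4 gives C(13,2) = 78; x_3 ≥ 9 gives C(8,2) = 28. Together 134.
Add back pairs where two caps are both exceeded: 6 + 0 + 6 = 12.
By inclusion–exclusion the count is 136 − 134 + 12 = 14.

14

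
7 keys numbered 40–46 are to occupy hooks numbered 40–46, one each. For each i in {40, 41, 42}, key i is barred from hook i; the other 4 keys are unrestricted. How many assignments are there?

Let Aᵢ (for i ∈ {40, 41, 42}) be the placements that put key i in its forbidden hook. Any j of these fix j positions, leaving (7−j)! ways to fill the rest, and there are C(3,j) ways to pick which j.
By inclusion–exclusion, the number of valid placements is Σ_{j=0}^{3} (−1)^j C(3,j)·(7−j)!.
Computing: 5040 − 2160 + 360 − 24 = 3216.

3216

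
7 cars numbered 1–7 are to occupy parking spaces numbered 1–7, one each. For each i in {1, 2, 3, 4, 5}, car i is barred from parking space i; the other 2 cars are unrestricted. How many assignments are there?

Let Aᵢ (for 1 ≤ i ≤ 5) be the placements that put car i in its forbidden parking space. Any j of these fix j positions, leaving (7−j)! ways to fill the rest, and there are C(5,j) ways to pick which j.
By inclusion–exclusion, the number of valid placements is Σ_{j=0}^{5} (−1)^j C(5,j)·(7−j)!.
Computing: 5040 − 3600 + 1200 − 240 + 30 − 2 = 2428.

2428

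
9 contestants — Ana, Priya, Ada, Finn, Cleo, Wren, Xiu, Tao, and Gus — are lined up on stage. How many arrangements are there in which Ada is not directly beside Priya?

There are 9! = 362880 arrangements in all. If Ada and Priya are adjacent, merging them into one block gives 2·(8)! = 80640 arrangements.
So 362880 − 80640 = 282240 arrangements keep them apart.

282240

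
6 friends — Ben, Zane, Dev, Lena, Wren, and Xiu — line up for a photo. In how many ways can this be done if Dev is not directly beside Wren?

480

Of the 6! = 720 arrangements, those with Dev and Wren adjacent number 2 × 5! = 240 (treat the pair as a block with 2 internal orders).
So 720 − 240 = 480 arrangements keep them apart.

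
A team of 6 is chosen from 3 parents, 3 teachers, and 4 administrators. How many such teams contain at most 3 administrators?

Split by how many administrators are chosen (0 through 3).
Sum: C(4,0)·C(6,6) + C(4,1)·C(6,5) + C(4,2)·C(6,4) + C(4,3)·C(6,3) = 1 + 24 + 90 + 80 = 195.

195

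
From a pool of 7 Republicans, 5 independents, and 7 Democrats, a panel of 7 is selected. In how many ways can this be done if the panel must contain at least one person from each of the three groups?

45374

Unrestricted: C(19,7) = 50388 ways to pick any 7 of the 19.
Selections missing a whole group: no Republicans → C(12,7) = 792; no independents → C(14,7) = 3432; no Democrats → C(12,7) = 792.
Add back selections omitting two groups (i.e. drawn from a single group): C(7,7) + C(5,7) + C(7,7) = 2.
By inclusion–exclusion: 50388 − 5016 + 2 = 45374.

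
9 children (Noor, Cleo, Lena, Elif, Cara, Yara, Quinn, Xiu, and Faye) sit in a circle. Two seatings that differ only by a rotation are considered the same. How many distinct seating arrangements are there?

Fix one person's seat to break rotational symmetry; the remaining 8 people can be arranged in (8)! = 40320 ways.

40320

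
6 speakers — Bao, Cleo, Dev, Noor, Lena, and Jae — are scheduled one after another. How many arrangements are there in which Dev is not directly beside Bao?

480

Of the 6! = 720 arrangements, those with Dev and Bao adjacent number 2 × 5! = 240 (treat the pair as a block with 2 internal orders).
Complementary counting: 720 − 240 = 480.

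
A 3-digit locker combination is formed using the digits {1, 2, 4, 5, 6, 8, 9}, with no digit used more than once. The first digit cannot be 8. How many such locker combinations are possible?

180

The first digit has 7−1 = 6 choices (anything except 8).
The remaining 2 digits are filled from the other 6 symbols without repetition: 6 × 5 = 30.
Total: 6 × 30 = 180.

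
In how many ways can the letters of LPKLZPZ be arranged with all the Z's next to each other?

Treat the 2 copies of Z as a single block. The multiset to arrange is then {ZZ, K, L, L, P, P}, 6 items in all.
That gives (6)!/(2!·2!) = 180 arrangements.

180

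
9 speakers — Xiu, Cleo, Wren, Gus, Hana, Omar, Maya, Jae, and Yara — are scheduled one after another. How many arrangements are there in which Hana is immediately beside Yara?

Place the 7 others and the Hana-Yara pair as 8 objects in a line; the pair has 2 internal arrangements.
So the count is 2·(8)! = 80640.

80640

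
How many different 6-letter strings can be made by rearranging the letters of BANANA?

BANANA has 6 letters with A appearing 3 times and N appearing twice.
The number of distinct arrangements is 6!/(3!·2!) = 720/12 = 60.

60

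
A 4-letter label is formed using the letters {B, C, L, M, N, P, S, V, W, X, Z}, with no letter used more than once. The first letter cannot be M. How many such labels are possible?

The first letter has 11−1 = 10 choices (anything except M).
The remaining 3 letters are filled from the other 10 symbols without repetition: 10 × 9 × 8 = 720.
Total: 10 × 720 = 7200.

7200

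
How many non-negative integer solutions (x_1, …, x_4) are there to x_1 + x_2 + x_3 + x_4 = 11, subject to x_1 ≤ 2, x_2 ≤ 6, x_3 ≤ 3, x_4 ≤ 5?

Without the upper bounds there are C(14,3) = 364 ways to split 11 among 4 variables.
Subtract solutions that violate a single cap (substitute x_i' = x_i − (cap_i+1)): x_1 ≥ 3 gives C(11,3) = 165; x_2 ≥ 7 gives C(7,3) = 35; x_3 ≥ 4 gives C(10,3) = 120; x_4 ≥ 6 gives C(8,3) = 56. Together 376.
Add back pairs where two caps are both exceeded: 4 + 35 + 10 + 1 + 0 + 4 = 54.
By inclusion–exclusion the count is 364 − 376 + 54 = 42.

42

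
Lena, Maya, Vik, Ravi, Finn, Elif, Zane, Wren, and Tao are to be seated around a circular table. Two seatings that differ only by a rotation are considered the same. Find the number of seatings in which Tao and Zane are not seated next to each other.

Without the restriction there are (8)! = 40320 seatings.
Seatings with Tao beside Zane: treat them as a block with 2 internal orders, giving 2 × (7)! = 10080.
Subtracting, 40320 − 10080 = 30240.

30240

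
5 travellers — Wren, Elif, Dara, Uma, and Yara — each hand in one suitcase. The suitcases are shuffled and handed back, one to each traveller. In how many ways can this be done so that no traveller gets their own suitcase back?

44

Let Aᵢ be the assignments in which traveller i gets their own suitcase. We want the size of the complement of A₁∪…∪A_5.
By inclusion–exclusion this is Σ_{j=0}^{5} (−1)^j C(5,j)·(5−j)!.
Computing: 120 − 120 + 60 − 20 + 5 − 1 = 44.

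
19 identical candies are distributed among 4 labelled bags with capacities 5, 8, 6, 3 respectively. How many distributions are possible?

Without the upper bounds there are C(22,3) = 1540 ways to split 19 among 4 bags.
Subtract solutions that violate a single cap (substitute x_i' = x_i − (cap_i+1)): x_1 ≥ 6 gives C(16,3) = 560; x_2 ≥ 9 gives C(13,3) = 286; x_3 ≥ 7 gives C(15,3) = 455; x_4 ≥ 4 gives C(18,3) = 816. Together 2117.
Add back pairs where two caps are both exceeded: 35 + 84 + 220 + 20 + 84 + 165 = 608.
Subtract triples: 0 + 1 + 10 + 0 = 11.
By inclusion–exclusion the count is 1540 − 2117 + 608 − 11 = 20.

20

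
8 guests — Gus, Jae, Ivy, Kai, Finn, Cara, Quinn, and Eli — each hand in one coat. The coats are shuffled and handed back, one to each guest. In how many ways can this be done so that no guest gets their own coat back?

Let Aᵢ be the assignments in which guest i gets their own coat. We want the size of the complement of A₁∪…∪A_8.
By inclusion–exclusion this is Σ_{j=0}^{8} (−1)^j C(8,j)·(8−j)!.
Computing: 40320 − 40320 + 20160 − 6720 + 1680 − 336 + 56 − 8 + 1 = 14833.

14833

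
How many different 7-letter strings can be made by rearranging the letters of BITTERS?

BITTERS has 7 letters with T appearing twice.
Dividing 7! = 5040 by 2! = 2 for the repeated letters gives 2520.

2520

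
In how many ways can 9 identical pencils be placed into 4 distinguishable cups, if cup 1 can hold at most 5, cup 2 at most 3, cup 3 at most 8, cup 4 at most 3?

91

Without the upper bounds there are C(12,3) = 220 ways to split 9 among 4 cups.
Subtract solutions that violate a single cap (substitute x_i' = x_i − (cap_i+1)): x_1 ≥ 6 gives C(6,3) = 20; x_2 ≥ 4 gives C(8,3) = 56; x_3 ≥ 9 gives C(3,3) = 1; x_4 ≥ 4 gives C(8,3) = 56. Together 133.
Add back pairs where two caps are both exceeded: 0 + 0 + 0 + 0 + 4 + 0 = 4.
By inclusion–exclusion the count is 220 − 133 + 4 = 91.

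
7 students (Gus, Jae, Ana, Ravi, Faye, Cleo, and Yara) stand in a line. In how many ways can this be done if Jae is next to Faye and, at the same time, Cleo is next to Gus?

Treat {Jae,Faye} as one block (2 orders) and {Cleo,Gus} as another (2 orders).
That leaves 5 units to arrange: 2 × 2 × 5! = 4 × 120 = 480.

480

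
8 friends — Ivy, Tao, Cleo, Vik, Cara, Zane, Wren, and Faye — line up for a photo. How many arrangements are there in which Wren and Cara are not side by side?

Of the 8! = 40320 arrangements, those with Wren and Cara adjacent number 2 × 7! = 10080 (treat the pair as a block with 2 internal orders).
So 40320 − 10080 = 30240 arrangements keep them apart.

30240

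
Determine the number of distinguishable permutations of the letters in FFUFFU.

15

Letter multiplicities in FFUFFU: F×4, U×2.
So there are 6! / (4!·2!) = 15 distinguishable arrangements.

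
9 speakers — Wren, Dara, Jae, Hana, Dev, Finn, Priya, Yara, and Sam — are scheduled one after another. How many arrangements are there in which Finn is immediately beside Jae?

Treat {Finn, Jae} as a single unit. There are 8 units to order, and the pair itself can be ordered 2 ways.
So the count is 2·(8)! = 80640.

80640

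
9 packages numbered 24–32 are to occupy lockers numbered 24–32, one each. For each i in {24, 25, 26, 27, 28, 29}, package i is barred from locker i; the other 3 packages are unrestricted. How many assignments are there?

Let Aᵢ (for 24 ≤ i ≤ 29) be the placements that put package i in its forbidden locker. Any j of these fix j positions, leaving (9−j)! ways to fill the rest, and there are C(6,j) ways to pick which j.
By inclusion–exclusion, the number of valid placements is Σ_{j=0}^{6} (−1)^j C(6,j)·(9−j)!.
Computing: 362880 − 241920 + 75600 − 14400 + 1800 − 144 + 6 = 183822.

183822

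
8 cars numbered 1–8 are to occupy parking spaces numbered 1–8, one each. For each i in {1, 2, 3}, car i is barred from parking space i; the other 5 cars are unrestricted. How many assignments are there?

27240

Let Aᵢ (for i ∈ {1, 2, 3}) be the placements that put car i in its forbidden parking space. Any j of these fix j positions, leaving (8−j)! ways to fill the rest, and there are C(3,j) ways to pick which j.
By inclusion–exclusion, the number of valid placements is Σ_{j=0}^{3} (−1)^j C(3,j)·(8−j)!.
Computing: 40320 − 15120 + 2160 − 120 = 27240.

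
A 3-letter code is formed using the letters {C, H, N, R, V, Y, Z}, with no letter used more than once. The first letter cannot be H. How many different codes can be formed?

The first letter has 7−1 = 6 choices (anything except H).
The remaining 2 letters are filled from the other 6 symbols without repetition: 6 × 5 = 30.
Total: 6 × 30 = 180.

180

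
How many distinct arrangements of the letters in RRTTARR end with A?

With the last slot taken by A, it remains to arrange the other 6 letters (RRTTRR).
Those 6 letters have R appearing 4 times and T appearing twice, giving (6)!/(4!·2!) = 15.

15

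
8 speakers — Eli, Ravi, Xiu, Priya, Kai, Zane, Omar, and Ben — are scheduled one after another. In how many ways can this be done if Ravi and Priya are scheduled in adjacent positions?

Glue Ravi and Priya into one block (2 internal orders), leaving 7 units to arrange in a row.
So the count is 2·(7)! = 10080.

10080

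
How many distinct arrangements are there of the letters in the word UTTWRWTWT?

The 9 letters of UTTWRWTWT have repeats: T appearing 4 times and W appearing 3 times.
So there are 9! / (4!·3!) = 2520 distinguishable arrangements.

2520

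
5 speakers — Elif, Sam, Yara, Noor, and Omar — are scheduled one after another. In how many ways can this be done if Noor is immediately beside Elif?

48

Glue Noor and Elif into one block (2 internal orders), leaving 4 units to arrange in a row.
So the count is 2·(4)! = 48.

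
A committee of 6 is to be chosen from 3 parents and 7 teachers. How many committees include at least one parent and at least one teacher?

Total 6-person selections from all 10: C(10,6) = 210.
Selections missing a whole group: no parents → C(7,6) = 7; no teachers → C(3,6) = 0.
Both groups omitted at once is impossible, so 210 − 7 = 203.

203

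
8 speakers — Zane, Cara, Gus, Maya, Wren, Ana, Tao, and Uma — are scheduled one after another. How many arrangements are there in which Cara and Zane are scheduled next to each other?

Place the 6 others and the Cara-Zane pair as 7 objects in a line; the pair has 2 internal arrangements.
So the count is 2·(7)! = 10080.

10080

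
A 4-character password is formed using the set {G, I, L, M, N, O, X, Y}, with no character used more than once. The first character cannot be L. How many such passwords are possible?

The first character has 8−1 = 7 choices (anything except L).
The remaining 3 characters are filled from the other 7 symbols without repetition: 7 × 6 × 5 = 210.
Total: 7 × 210 = 1470.

1470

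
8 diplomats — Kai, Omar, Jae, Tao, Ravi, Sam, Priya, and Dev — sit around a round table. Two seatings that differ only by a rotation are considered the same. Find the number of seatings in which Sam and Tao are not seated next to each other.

All circular seatings of 8 people number (7)! = 5040.
Seatings with Sam beside Tao: treat them as a block with 2 internal orders, giving 2 × (6)! = 1440.
Subtracting, 5040 − 1440 = 3600.

3600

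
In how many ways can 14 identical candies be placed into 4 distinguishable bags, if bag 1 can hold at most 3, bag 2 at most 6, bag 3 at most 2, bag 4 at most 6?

19

Without the upper bounds there are C(17,3) = 680 ways to split 14 among 4 bags.
Subtract solutions that violate a single cap (substitute x_i' = x_i − (cap_i+1)): x_1 ≥ 4 gives C(13,3) = 286; x_2 ≥ 7 gives C(10,3) = 120; x_3 ≥ 3 gives C(14,3) = 364; x_4 ≥ 7 gives C(10,3) = 120. Together 890.
Add back pairs where two caps are both exceeded: 20 + 120 + 20 + 35 + 1 + 35 = 231.
Subtract triples: 1 + 0 + 1 + 0 = 2.
By inclusion–exclusion the count is 680 − 890 + 231 − 2 = 19.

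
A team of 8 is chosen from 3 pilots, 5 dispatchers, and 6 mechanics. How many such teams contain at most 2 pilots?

2541

Split by how many pilots are chosen (0 through 2).
Sum: C(3,0)·C(11,8) + C(3,1)·C(11,7) + C(3,2)·C(11,6) = 165 + 990 + 1386 = 2541.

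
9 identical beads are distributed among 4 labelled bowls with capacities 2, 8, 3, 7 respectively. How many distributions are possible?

Without the upper bounds there are C(12,3) = 220 ways to split 9 among 4 bowls.
Subtract solutions that violate a single cap (substitute x_i' = x_i − (cap_i+1)): x_1 ≥ 3 gives C(9,3) = 84; x_2 ≥ 9 gives C(3,3) = 1; x_3 ≥ 4 gives C(8,3) = 56; x_4 ≥ 8 gives C(4,3) = 4. Together 145.
Add back pairs where two caps are both exceeded: 0 + 10 + 0 + 0 + 0 + 0 = 10.
By inclusion–exclusion the count is 220 − 145 + 10 = 85.

85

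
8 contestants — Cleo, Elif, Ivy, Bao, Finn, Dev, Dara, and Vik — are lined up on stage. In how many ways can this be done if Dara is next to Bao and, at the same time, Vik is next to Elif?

Treat {Dara,Bao} as one block (2 orders) and {Vik,Elif} as another (2 orders).
That leaves 6 units to arrange: 2 × 2 × 6! = 4 × 720 = 2880.

2880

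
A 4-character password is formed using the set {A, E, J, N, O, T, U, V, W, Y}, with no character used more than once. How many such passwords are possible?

5040

Choose and order 4 of the 10 symbols: the first character has 10 options, the next 9, then 8, 7.
That product is 10 × 9 × 8 × 7 = 5040.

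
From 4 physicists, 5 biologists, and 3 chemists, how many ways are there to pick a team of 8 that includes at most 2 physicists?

Split by how many physicists are chosen (0 through 2).
Sum: C(4,0)·C(8,8) + C(4,1)·C(8,7) + C(4,2)·C(8,6) = 1 + 32 + 168 = 201.

201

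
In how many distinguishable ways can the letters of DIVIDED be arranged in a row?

420

DIVIDED has 7 letters with D appearing 3 times and I appearing twice.
Dividing 7! = 5040 by 3!·2! = 12 for the repeated letters gives 420.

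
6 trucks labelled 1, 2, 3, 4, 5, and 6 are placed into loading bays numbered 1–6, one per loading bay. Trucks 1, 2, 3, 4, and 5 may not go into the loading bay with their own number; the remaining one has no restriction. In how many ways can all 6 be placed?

Let Aᵢ (for 1 ≤ i ≤ 5) be the placements that put truck i in its forbidden loading bay. Any j of these fix j positions, leaving (6−j)! ways to fill the rest, and there are C(5,j) ways to pick which j.
By inclusion–exclusion, the number of valid placements is Σ_{j=0}^{5} (−1)^j C(5,j)·(6−j)!.
Computing: 720 − 600 + 240 − 60 + 10 − 1 = 309.

309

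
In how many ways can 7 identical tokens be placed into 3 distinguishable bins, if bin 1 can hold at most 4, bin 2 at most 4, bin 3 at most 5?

Without the upper bounds there are C(9,2) = 36 ways to split 7 among 3 bins.
Subtract solutions that violate a single cap (substitute x_i' = x_i − (cap_i+1)): x_1 ≥ 5 gives C(4,2) = 6; x_2 ≥ 5 gives C(4,2) = 6; x_3 ≥ 6 gives C(3,2) = 3. Together 15.
No two caps can be exceeded simultaneously, so the pair terms are all 0.
By inclusion–exclusion the count is 36 − 15 + 0 = 21.

21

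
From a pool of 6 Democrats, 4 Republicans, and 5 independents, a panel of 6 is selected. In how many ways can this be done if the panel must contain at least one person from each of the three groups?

4250

With no constraint there are C(15,6) = 5005 possible selections.
Subtract selections that omit an entire group: no Democrats → C(9,6) = 84; no Republicans → C(11,6) = 462; no independents → C(10,6) = 210.
Add back selections omitting two groups (i.e. drawn from a single group): C(6,6) + C(4,6) + C(5,6) = 1.
By inclusion–exclusion: 5005 − 756 + 1 = 4250.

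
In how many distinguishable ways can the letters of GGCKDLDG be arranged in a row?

3360

The 8 letters of GGCKDLDG have repeats: D appearing twice and G appearing 3 times.
The number of distinct arrangements is 8!/(3!·2!) = 40320/12 = 3360.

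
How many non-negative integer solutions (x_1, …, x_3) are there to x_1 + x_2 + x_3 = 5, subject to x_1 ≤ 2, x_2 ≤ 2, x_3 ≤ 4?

Ignoring the caps, the number of non-negative solutions to x_1+…+x_3 = 5 is C(7,2) = 21.
Subtract solutions that violate a single cap (substitute x_i' = x_i − (cap_i+1)): x_1 ≥ 3 gives C(4,2) = 6; x_2 ≥ 3 gives C(4,2) = 6; x_3 ≥ 5 gives C(2,2) = 1. Together 13.
No two caps can be exceeded simultaneously, so the pair terms are all 0.
By inclusion–exclusion the count is 21 − 13 + 0 = 8.

8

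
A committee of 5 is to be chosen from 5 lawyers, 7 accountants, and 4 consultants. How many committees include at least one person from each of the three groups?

3010

Unrestricted: C(16,5) = 4368 ways to pick any 5 of the 16.
Selections missing a whole group: no lawyers → C(11,5) = 462; no accountants → C(9,5) = 126; no consultants → C(12,5) = 792.
Add back selections omitting two groups (i.e. drawn from a single group): C(5,5) + C(7,5) + C(4,5) = 22.
By inclusion–exclusion: 4368 − 1380 + 22 = 3010.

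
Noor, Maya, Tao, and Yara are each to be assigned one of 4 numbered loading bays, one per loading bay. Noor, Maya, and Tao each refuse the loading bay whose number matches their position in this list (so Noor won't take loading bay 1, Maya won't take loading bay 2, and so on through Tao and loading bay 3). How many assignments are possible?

11

Let Aᵢ (for i ∈ {1, 2, 3}) be the placements that put person i in their forbidden loading bay. Any j of these fix j positions, leaving (4−j)! ways to fill the rest, and there are C(3,j) ways to pick which j.
By inclusion–exclusion, the number of valid placements is Σ_{j=0}^{3} (−1)^j C(3,j)·(4−j)!.
Computing: 24 − 18 + 6 − 1 = 11.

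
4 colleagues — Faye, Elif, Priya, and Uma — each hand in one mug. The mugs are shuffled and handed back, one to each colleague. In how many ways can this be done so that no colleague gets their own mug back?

Let Aᵢ be the assignments in which colleague i gets their own mug. We want the size of the complement of A₁∪…∪A_4.
By inclusion–exclusion this is Σ_{j=0}^{4} (−1)^j C(4,j)·(4−j)!.
Computing: 24 − 24 + 12 − 4 + 1 = 9.

9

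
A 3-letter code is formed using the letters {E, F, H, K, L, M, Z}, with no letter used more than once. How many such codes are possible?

With no repetition, fill the 3 letters in order: 7 choices, then 6, down to 5.
That product is 7 × 6 × 5 = 210.

210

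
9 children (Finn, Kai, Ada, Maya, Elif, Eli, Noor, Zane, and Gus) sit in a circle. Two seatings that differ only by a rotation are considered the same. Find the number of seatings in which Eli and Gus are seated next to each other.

10080

Treat {Eli, Gus} as one unit (2 internal orders) and seat the resulting 8 units around the table: (7)! circular arrangements.
So 2 × (7)! = 2 × 5040 = 10080.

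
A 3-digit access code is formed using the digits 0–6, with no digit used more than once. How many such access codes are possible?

210

Choose and order 3 of the 7 symbols: the first digit has 7 options, the next 6, then 5.
That product is 7 × 6 × 5 = 210.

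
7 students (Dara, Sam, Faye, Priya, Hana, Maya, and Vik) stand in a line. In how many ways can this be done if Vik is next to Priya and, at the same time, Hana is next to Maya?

Treat {Vik,Priya} as one block (2 orders) and {Hana,Maya} as another (2 orders).
That leaves 5 units to arrange: 2 × 2 × 5! = 4 × 120 = 480.

480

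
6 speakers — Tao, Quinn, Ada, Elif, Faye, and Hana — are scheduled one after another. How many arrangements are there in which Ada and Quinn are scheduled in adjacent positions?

Treat {Ada, Quinn} as a single unit. There are 5 units to order, and the pair itself can be ordered 2 ways.
So the count is 2·(5)! = 240.

240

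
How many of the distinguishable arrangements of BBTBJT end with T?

Fix T in the last position and arrange the remaining 5 letters.
Those 5 letters have B appearing 3 times, giving (5)!/(3!) = 20.

20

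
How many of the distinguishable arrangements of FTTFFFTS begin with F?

Fix F in the first position and arrange the remaining 7 letters.
Those 7 letters have F appearing 3 times and T appearing 3 times, giving (7)!/(3!·3!) = 140.

140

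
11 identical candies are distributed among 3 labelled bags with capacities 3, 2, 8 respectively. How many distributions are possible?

6

Without the upper bounds there are C(13,2) = 78 ways to split 11 among 3 bags.
Subtract solutions that violate a single cap (substitute x_i' = x_i − (cap_i+1)): x_1 ≥ 4 gives C(9,2) = 36; x_2 ≥ 3 gives C(10,2) = 45; x_3 ≥ 9 gives C(4,2) = 6. Together 87.
Add back pairs where two caps are both exceeded: 15 + 0 + 0 = 15.
By inclusion–exclusion the count is 78 − 87 + 15 = 6.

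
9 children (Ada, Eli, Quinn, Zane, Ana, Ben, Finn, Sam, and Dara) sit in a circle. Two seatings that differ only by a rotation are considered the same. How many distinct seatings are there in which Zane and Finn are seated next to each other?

10080

Treat {Zane, Finn} as one unit (2 internal orders) and seat the resulting 8 units around the table: (7)! circular arrangements.
So 2 × (7)! = 2 × 5040 = 10080.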